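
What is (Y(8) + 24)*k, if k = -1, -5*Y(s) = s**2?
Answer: -56/5 ≈ -11.200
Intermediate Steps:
Y(s) = -s**2/5
(Y(8) + 24)*k = (-1/5*8**2 + 24)*(-1) = (-1/5*64 + 24)*(-1) = (-64/5 + 24)*(-1) = (56/5)*(-1) = -56/5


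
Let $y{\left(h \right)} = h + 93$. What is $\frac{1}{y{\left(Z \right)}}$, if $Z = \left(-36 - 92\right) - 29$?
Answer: $- \frac{1}{64} \approx -0.015625$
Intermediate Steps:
$Z = -157$ ($Z = -128 - 29 = -157$)
$y{\left(h \right)} = 93 + h$
$\frac{1}{y{\left(Z \right)}} = \frac{1}{93 - 157} = \frac{1}{-64} = - \frac{1}{64}$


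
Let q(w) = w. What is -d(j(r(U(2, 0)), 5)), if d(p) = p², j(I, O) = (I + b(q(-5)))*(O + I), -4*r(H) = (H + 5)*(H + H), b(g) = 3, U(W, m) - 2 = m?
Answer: -64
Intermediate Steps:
U(W, m) = 2 + m
r(H) = -H*(5 + H)/2 (r(H) = -(H + 5)*(H + H)/4 = -(5 + H)*2*H/4 = -H*(5 + H)/2)
j(I, O) = (3 + I)*(I + O) (j(I, O) = (I + 3)*(O + I) = (3 + I)*(I + O))
-d(j(r(U(2, 0)), 5)) = -((-(2 + 0)*(5 + (2 + 0))/2)² + 3*(-(2 + 0)*(5 + (2 + 0))/2) + 3*5 - (2 + 0)*(5 + (2 + 0))/2*5)² = -((-½*2*(5 + 2))² + 3*(-½*2*(5 + 2)) + 15 - ½*2*(5 + 2)*5)² = -((-½*2*7)² + 3*(-½*2*7) + 15 - ½*2*7*5)² = -((-7)² + 3*(-7) + 15 - 7*5)² = -(49 - 21 + 15 - 35)² = -1*8² = -1*64 = -64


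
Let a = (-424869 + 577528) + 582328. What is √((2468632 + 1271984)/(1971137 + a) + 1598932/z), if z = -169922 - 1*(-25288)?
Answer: 2*I*√5788231432196219695339/48924692327 ≈ 3.1101*I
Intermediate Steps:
z = -144634 (z = -169922 + 25288 = -144634)
a = 734987 (a = 152659 + 582328 = 734987)
√((2468632 + 1271984)/(1971137 + a) + 1598932/z) = √((2468632 + 1271984)/(1971137 + 734987) + 1598932/(-144634)) = √(3740616/2706124 + 1598932*(-1/144634)) = √(3740616*(1/2706124) - 799466/72317) = √(935154/676531 - 799466/72317) = √(-473236000628/48924692327) = 2*I*√5788231432196219695339/48924692327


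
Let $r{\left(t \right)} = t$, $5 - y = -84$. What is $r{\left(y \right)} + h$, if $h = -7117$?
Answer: $-7028$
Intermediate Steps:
$y = 89$ ($y = 5 - -84 = 5 + 84 = 89$)
$r{\left(y \right)} + h = 89 - 7117 = -7028$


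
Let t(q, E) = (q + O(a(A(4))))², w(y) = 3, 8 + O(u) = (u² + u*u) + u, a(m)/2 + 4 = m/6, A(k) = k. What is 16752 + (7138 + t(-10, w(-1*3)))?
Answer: 2269174/81 ≈ 28015.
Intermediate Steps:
a(m) = -8 + m/3 (a(m) = -8 + 2*(m/6) = -8 + m/3)
O(u) = -8 + u + 2*u² (O(u) = -8 + ((u² + u*u) + u) = -8 + ((u² + u²) + u) = -8 + (2*u² + u) = -8 + (u + 2*u²) = -8 + u + 2*u²)
t(q, E) = (668/9 + q)² (t(q, E) = (q + (-8 + (-8 + (⅓)*4) + 2*(-8 + (⅓)*4)²))² = (q + (-8 + (-8 + 4/3) + 2*(-8 + 4/3)²))² = (q + (-8 - 20/3 + 2*(-20/3)²))² = (q + (-8 - 20/3 + 2*(400/9)))² = (q + (-8 - 20/3 + 800/9))² = (q + 668/9)² = (668/9 + q)²)
16752 + (7138 + t(-10, w(-1*3))) = 16752 + (7138 + (668 + 9*(-10))²/81) = 16752 + (7138 + (668 - 90)²/81) = 16752 + (7138 + (1/81)*578²) = 16752 + (7138 + (1/81)*334084) = 16752 + (7138 + 334084/81) = 16752 + 912262/81 = 2269174/81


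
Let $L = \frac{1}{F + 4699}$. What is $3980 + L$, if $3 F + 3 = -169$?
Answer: $\frac{55421503}{13925} \approx 3980.0$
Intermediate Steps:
$F = - \frac{172}{3}$ ($F = -1 + \frac{1}{3} \left(-169\right) = -1 - \frac{169}{3} = - \frac{172}{3} \approx -57.333$)
$L = \frac{3}{13925}$ ($L = \frac{1}{- \frac{172}{3} + 4699} = \frac{1}{\frac{13925}{3}} = \frac{3}{13925} \approx 0.00021544$)
$3980 + L = 3980 + \frac{3}{13925} = \frac{55421503}{13925}$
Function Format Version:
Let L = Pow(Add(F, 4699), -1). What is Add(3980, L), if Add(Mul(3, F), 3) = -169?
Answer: Rational(55421503, 13925) ≈ 3980.0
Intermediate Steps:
F = Rational(-172, 3) (F = Add(-1, Mul(Rational(1, 3), -169)) = Add(-1, Rational(-169, 3)) = Rational(-172, 3) ≈ -57.333)
L = Rational(3, 13925) (L = Pow(Add(Rational(-172, 3), 4699), -1) = Pow(Rational(13925, 3), -1) = Rational(3, 13925) ≈ 0.00021544)
Add(3980, L) = Add(3980, Rational(3, 13925)) = Rational(55421503, 13925)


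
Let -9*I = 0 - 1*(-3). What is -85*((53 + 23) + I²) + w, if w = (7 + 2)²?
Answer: -57496/9 ≈ -6388.4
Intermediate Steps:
I = -⅓ (I = -(0 - 1*(-3))/9 = -(0 + 3)/9 = -⅑*3 = -⅓ ≈ -0.33333)
w = 81 (w = 9² = 81)
-85*((53 + 23) + I²) + w = -85*((53 + 23) + (-⅓)²) + 81 = -85*(76 + ⅑) + 81 = -85*685/9 + 81 = -58225/9 + 81 = -57496/9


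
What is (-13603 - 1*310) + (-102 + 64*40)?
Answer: -11455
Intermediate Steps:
(-13603 - 1*310) + (-102 + 64*40) = (-13603 - 310) + (-102 + 2560) = -13913 + 2458 = -11455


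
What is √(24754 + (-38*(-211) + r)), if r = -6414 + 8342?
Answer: 10*√347 ≈ 186.28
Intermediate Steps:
r = 1928
√(24754 + (-38*(-211) + r)) = √(24754 + (-38*(-211) + 1928)) = √(24754 + (8018 + 1928)) = √(24754 + 9946) = √34700 = 10*√347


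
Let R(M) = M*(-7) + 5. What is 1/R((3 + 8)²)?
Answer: -1/842 ≈ -0.0011876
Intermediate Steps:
R(M) = 5 - 7*M (R(M) = -7*M + 5 = 5 - 7*M)
1/R((3 + 8)²) = 1/(5 - 7*(3 + 8)²) = 1/(5 - 7*11²) = 1/(5 - 7*121) = 1/(5 - 847) = 1/(-842) = -1/842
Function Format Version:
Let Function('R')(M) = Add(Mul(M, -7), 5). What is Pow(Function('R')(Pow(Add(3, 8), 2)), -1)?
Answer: Rational(-1, 842) ≈ -0.0011876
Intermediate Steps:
Function('R')(M) = Add(5, Mul(-7, M)) (Function('R')(M) = Add(Mul(-7, M), 5) = Add(5, Mul(-7, M)))
Pow(Function('R')(Pow(Add(3, 8), 2)), -1) = Pow(Add(5, Mul(-7, Pow(Add(3, 8), 2))), -1) = Pow(Add(5, Mul(-7, Pow(11, 2))), -1) = Pow(Add(5, Mul(-7, 121)), -1) = Pow(Add(5, -847), -1) = Pow(-842, -1) = Rational(-1, 842)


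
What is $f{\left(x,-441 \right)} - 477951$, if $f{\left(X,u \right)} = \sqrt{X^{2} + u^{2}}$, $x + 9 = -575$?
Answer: $-477951 + \sqrt{535537} \approx -4.7722 \cdot 10^{5}$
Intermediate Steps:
$x = -584$ ($x = -9 - 575 = -584$)
$f{\left(x,-441 \right)} - 477951 = \sqrt{\left(-584\right)^{2} + \left(-441\right)^{2}} - 477951 = \sqrt{341056 + 194481} - 477951 = \sqrt{535537} - 477951 = -477951 + \sqrt{535537}$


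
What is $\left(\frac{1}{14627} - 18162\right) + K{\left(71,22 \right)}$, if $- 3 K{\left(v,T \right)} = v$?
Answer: $- \frac{798005236}{43881} \approx -18186.0$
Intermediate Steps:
$K{\left(v,T \right)} = - \frac{v}{3}$
$\left(\frac{1}{14627} - 18162\right) + K{\left(71,22 \right)} = \left(\frac{1}{14627} - 18162\right) - \frac{71}{3} = - \frac{265655573}{14627} - \frac{71}{3} = - \frac{798005236}{43881}$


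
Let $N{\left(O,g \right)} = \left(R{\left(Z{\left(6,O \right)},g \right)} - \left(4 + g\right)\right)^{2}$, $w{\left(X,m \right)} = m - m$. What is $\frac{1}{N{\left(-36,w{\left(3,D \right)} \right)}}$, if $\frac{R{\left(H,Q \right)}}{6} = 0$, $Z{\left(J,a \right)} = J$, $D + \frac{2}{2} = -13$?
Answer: $\frac{1}{16} \approx 0.0625$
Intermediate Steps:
$D = -14$ ($D = -1 - 13 = -14$)
$R{\left(H,Q \right)} = 0$ ($R{\left(H,Q \right)} = 6 \cdot 0 = 0$)
$w{\left(X,m \right)} = 0$
$N{\left(O,g \right)} = \left(-4 - g\right)^{2}$ ($N{\left(O,g \right)} = \left(0 - \left(4 + g\right)\right)^{2} = \left(-4 - g\right)^{2}$)
$\frac{1}{N{\left(-36,w{\left(3,D \right)} \right)}} = \frac{1}{\left(4 + 0\right)^{2}} = \frac{1}{4^{2}} = \frac{1}{16}$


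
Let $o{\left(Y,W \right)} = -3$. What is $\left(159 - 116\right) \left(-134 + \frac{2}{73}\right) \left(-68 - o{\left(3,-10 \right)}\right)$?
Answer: $\frac{27335100}{73} \approx 3.7445 \cdot 10^{5}$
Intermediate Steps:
$\left(159 - 116\right) \left(-134 + \frac{2}{73}\right) \left(-68 - o{\left(3,-10 \right)}\right) = \left(159 - 116\right) \left(-134 + \frac{2}{73}\right) \left(-68 - -3\right) = 43 \left(-134 + 2 \cdot \frac{1}{73}\right) \left(-68 + 3\right) = 43 \left(-134 + \frac{2}{73}\right) \left(-65\right) = 43 \left(- \frac{9780}{73}\right) \left(-65\right) = \left(- \frac{420540}{73}\right) \left(-65\right) = \frac{27335100}{73}$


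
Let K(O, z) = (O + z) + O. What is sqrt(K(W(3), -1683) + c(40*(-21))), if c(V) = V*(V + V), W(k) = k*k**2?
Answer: 3*sqrt(156619) ≈ 1187.3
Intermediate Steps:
W(k) = k**3
K(O, z) = z + 2*O
c(V) = 2*V**2 (c(V) = V*(2*V) = 2*V**2)
sqrt(K(W(3), -1683) + c(40*(-21))) = sqrt((-1683 + 2*3**3) + 2*(40*(-21))**2) = sqrt((-1683 + 2*27) + 2*(-840)**2) = sqrt((-1683 + 54) + 2*705600) = sqrt(-1629 + 1411200) = sqrt(1409571) = 3*sqrt(156619)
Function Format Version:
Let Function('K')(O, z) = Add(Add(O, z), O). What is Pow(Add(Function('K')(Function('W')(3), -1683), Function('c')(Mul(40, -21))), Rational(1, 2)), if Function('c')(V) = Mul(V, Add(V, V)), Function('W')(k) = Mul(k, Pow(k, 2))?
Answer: Mul(3, Pow(156619, Rational(1, 2))) ≈ 1187.3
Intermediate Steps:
Function('W')(k) = Pow(k, 3)
Function('K')(O, z) = Add(z, Mul(2, O))
Function('c')(V) = Mul(2, Pow(V, 2)) (Function('c')(V) = Mul(V, Mul(2, V)) = Mul(2, Pow(V, 2)))
Pow(Add(Function('K')(Function('W')(3), -1683), Function('c')(Mul(40, -21))), Rational(1, 2)) = Pow(Add(Add(-1683, Mul(2, Pow(3, 3))), Mul(2, Pow(Mul(40, -21), 2))), Rational(1, 2)) = Pow(Add(Add(-1683, Mul(2, 27)), Mul(2, Pow(-840, 2))), Rational(1, 2)) = Pow(Add(Add(-1683, 54), Mul(2, 705600)), Rational(1, 2)) = Pow(Add(-1629, 1411200), Rational(1, 2)) = Pow(1409571, Rational(1, 2)) = Mul(3, Pow(156619, Rational(1, 2)))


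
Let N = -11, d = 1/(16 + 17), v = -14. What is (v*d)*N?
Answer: 14/3 ≈ 4.6667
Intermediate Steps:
d = 1/33 ≈ 0.030303
(v*d)*N = -14*1/33*(-11) = -14/33*(-11) = 14/3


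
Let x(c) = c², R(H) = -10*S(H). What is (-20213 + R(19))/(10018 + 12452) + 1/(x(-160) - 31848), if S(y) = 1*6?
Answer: -63344087/70196280 ≈ -0.90239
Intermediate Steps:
S(y) = 6
R(H) = -60 (R(H) = -10*6 = -60)
(-20213 + R(19))/(10018 + 12452) + 1/(x(-160) - 31848) = (-20213 - 60)/(10018 + 12452) + 1/((-160)² - 31848) = -20273/22470 + 1/(25600 - 31848) = -20273*1/22470 + 1/(-6248) = -20273/22470 - 1/6248 = -63344087/70196280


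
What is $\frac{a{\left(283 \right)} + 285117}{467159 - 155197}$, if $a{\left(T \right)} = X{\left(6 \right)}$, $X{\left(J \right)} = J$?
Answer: $\frac{285123}{311962} \approx 0.91397$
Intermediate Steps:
$a{\left(T \right)} = 6$
$\frac{a{\left(283 \right)} + 285117}{467159 - 155197} = \frac{6 + 285117}{467159 - 155197} = \frac{285123}{311962}$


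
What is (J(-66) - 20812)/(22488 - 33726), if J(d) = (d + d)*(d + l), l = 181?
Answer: 17996/5619 ≈ 3.2027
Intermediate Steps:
J(d) = 2*d*(181 + d) (J(d) = (d + d)*(d + 181) = (2*d)*(181 + d) = 2*d*(181 + d))
(J(-66) - 20812)/(22488 - 33726) = (2*(-66)*(181 - 66) - 20812)/(22488 - 33726) = (2*(-66)*115 - 20812)/(-11238) = (-15180 - 20812)*(-1/11238) = -35992*(-1/11238) = 17996/5619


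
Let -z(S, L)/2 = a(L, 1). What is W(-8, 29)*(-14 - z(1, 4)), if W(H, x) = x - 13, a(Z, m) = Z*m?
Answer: -96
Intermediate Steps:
z(S, L) = -2*L
W(H, x) = -13 + x
W(-8, 29)*(-14 - z(1, 4)) = (-13 + 29)*(-14 - (-2)*4) = 16*(-14 - 1*(-8)) = 16*(-14 + 8) = 16*(-6) = -96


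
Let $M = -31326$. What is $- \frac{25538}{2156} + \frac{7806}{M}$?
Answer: $- \frac{68069427}{5628238} \approx -12.094$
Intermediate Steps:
$- \frac{25538}{2156} + \frac{7806}{M} = - \frac{25538}{2156} + \frac{7806}{-31326} = \left(-25538\right) \frac{1}{2156} + 7806 \left(- \frac{1}{31326}\right) = - \frac{12769}{1078} - \frac{1301}{5221} = - \frac{68069427}{5628238}$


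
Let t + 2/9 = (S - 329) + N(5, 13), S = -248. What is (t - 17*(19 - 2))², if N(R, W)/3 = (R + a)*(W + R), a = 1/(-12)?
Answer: 116920969/324 ≈ 3.6087e+5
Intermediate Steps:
a = -1/12 ≈ -0.083333
N(R, W) = 3*(-1/12 + R)*(R + W) (N(R, W) = 3*((R - 1/12)*(W + R)) = 3*((-1/12 + R)*(R + W)) = 3*(-1/12 + R)*(R + W))
t = -5611/18 (t = -2/9 + ((-248 - 329) + (3*5² - ¼*5 - ¼*13 + 3*5*13)) = -2/9 + (-577 + (3*25 - 5/4 - 13/4 + 195)) = -2/9 + (-577 + (75 - 5/4 - 13/4 + 195)) = -2/9 + (-577 + 531/2) = -2/9 - 623/2 = -5611/18 ≈ -311.72)
(t - 17*(19 - 2))² = (-5611/18 - 17*(19 - 2))² = (-5611/18 - 17*17)² = (-5611/18 - 289)² = (-10813/18)² = 116920969/324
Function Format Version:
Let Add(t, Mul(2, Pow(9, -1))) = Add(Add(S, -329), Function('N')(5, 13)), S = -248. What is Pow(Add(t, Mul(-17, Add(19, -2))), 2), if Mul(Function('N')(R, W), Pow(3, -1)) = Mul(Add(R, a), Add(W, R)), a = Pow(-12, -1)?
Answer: Rational(116920969, 324) ≈ 3.6087e+5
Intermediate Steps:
a = Rational(-1, 12) ≈ -0.083333
Function('N')(R, W) = Mul(3, Add(Rational(-1, 12), R), Add(R, W)) (Function('N')(R, W) = Mul(3, Mul(Add(R, Rational(-1, 12)), Add(W, R))) = Mul(3, Mul(Add(Rational(-1, 12), R), Add(R, W))) = Mul(3, Add(Rational(-1, 12), R), Add(R, W)))
t = Rational(-5611, 18) (t = Add(Rational(-2, 9), Add(Add(-248, -329), Add(Mul(3, Pow(5, 2)), Mul(Rational(-1, 4), 5), Mul(Rational(-1, 4), 13), Mul(3, 5, 13)))) = Add(Rational(-2, 9), Add(-577, Add(Mul(3, 25), Rational(-5, 4), Rational(-13, 4), 195))) = Add(Rational(-2, 9), Add(-577, Add(75, Rational(-5, 4), Rational(-13, 4), 195))) = Add(Rational(-2, 9), Add(-577, Rational(531, 2))) = Add(Rational(-2, 9), Rational(-623, 2)) = Rational(-5611, 18) ≈ -311.72)
Pow(Add(t, Mul(-17, Add(19, -2))), 2) = Pow(Add(Rational(-5611, 18), Mul(-17, Add(19, -2))), 2) = Pow(Add(Rational(-5611, 18), Mul(-17, 17)), 2) = Pow(Add(Rational(-5611, 18), -289), 2) = Pow(Rational(-10813, 18), 2) = Rational(116920969, 324)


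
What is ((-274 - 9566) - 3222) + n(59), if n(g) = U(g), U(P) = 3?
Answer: -13059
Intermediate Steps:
n(g) = 3
((-274 - 9566) - 3222) + n(59) = ((-274 - 9566) - 3222) + 3 = (-9840 - 3222) + 3 = -13062 + 3 = -13059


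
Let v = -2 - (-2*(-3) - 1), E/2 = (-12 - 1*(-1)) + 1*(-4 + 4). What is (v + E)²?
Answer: 841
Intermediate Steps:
E = -22 (E = 2*((-12 - 1*(-1)) + 1*(-4 + 4)) = 2*((-12 + 1) + 1*0) = 2*(-11 + 0) = 2*(-11) = -22)
v = -7 (v = -2 - (6 - 1) = -2 - 1*5 = -2 - 5 = -7)
(v + E)² = (-7 - 22)² = (-29)² = 841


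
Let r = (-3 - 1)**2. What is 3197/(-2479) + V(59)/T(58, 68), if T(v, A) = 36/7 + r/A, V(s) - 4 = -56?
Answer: -4346533/396640 ≈ -10.958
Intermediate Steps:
V(s) = -52 (V(s) = 4 - 56 = -52)
r = 16 (r = (-4)**2 = 16)
T(v, A) = 36/7 + 16/A
3197/(-2479) + V(59)/T(58, 68) = 3197/(-2479) - 52/(36/7 + 16/68) = 3197*(-1/2479) - 52/(36/7 + 16*(1/68)) = -3197/2479 - 52/(36/7 + 4/17) = -3197/2479 - 52/640/119 = -3197/2479 - 52*119/640 = -3197/2479 - 1547/160 = -4346533/396640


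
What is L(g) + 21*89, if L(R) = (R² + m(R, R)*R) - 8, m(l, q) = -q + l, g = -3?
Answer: 1870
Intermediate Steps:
m(l, q) = l - q
L(R) = -8 + R² (L(R) = (R² + (R - R)*R) - 8 = (R² + 0*R) - 8 = (R² + 0) - 8 = R² - 8 = -8 + R²)
L(g) + 21*89 = (-8 + (-3)²) + 21*89 = (-8 + 9) + 1869 = 1 + 1869 = 1870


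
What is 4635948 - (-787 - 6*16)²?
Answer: 3856259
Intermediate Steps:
4635948 - (-787 - 6*16)² = 4635948 - (-787 - 96)² = 4635948 - 1*(-883)² = 4635948 - 1*779689 = 4635948 - 779689 = 3856259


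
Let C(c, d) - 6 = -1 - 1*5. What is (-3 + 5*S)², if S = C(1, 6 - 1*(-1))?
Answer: 9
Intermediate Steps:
C(c, d) = 0 (C(c, d) = 6 + (-1 - 1*5) = 6 + (-1 - 5) = 6 - 6 = 0)
S = 0
(-3 + 5*S)² = (-3 + 5*0)² = (-3 + 0)² = (-3)² = 9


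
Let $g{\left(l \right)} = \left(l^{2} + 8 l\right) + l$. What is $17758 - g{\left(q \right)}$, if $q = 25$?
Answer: $16908$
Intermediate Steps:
$g{\left(l \right)} = l^{2} + 9 l$
$17758 - g{\left(q \right)} = 17758 - 25 \left(9 + 25\right) = 17758 - 25 \cdot 34 = 17758 - 850 = 16908$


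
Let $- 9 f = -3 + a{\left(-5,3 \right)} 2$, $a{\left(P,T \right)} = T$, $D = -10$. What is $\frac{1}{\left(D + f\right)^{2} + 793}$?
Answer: $\frac{9}{8098} \approx 0.0011114$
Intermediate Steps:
$f = - \frac{1}{3}$ ($f = - \frac{-3 + 3 \cdot 2}{9} = - \frac{-3 + 6}{9} = \left(- \frac{1}{9}\right) 3 = - \frac{1}{3} \approx -0.33333$)
$\frac{1}{\left(D + f\right)^{2} + 793} = \frac{1}{\left(-10 - \frac{1}{3}\right)^{2} + 793} = \frac{1}{\left(- \frac{31}{3}\right)^{2} + 793} = \frac{1}{\frac{961}{9} + 793} = \frac{1}{\frac{8098}{9}} = \frac{9}{8098}$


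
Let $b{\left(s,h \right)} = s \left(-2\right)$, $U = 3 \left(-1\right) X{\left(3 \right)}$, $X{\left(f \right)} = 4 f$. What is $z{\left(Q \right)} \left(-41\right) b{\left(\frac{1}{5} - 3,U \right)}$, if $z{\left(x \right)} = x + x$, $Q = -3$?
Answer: $\frac{6888}{5} \approx 1377.6$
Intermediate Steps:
$z{\left(x \right)} = 2 x$
$U = -36$ ($U = 3 \left(-1\right) 4 \cdot 3 = \left(-3\right) 12 = -36$)
$b{\left(s,h \right)} = - 2 s$
$z{\left(Q \right)} \left(-41\right) b{\left(\frac{1}{5} - 3,U \right)} = 2 \left(-3\right) \left(-41\right) \left(- 2 \left(\frac{1}{5} - 3\right)\right) = \left(-6\right) \left(-41\right) \left(- 2 \left(\frac{1}{5} - 3\right)\right) = 246 \left(\left(-2\right) \left(- \frac{14}{5}\right)\right) = 246 \cdot \frac{28}{5} = \frac{6888}{5}$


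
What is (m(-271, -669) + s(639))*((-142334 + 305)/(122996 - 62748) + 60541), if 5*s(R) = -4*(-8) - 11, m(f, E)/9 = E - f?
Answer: -65247124634571/301240 ≈ -2.1660e+8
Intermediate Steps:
m(f, E) = -9*f + 9*E (m(f, E) = 9*(E - f) = -9*f + 9*E)
s(R) = 21/5 (s(R) = (-4*(-8) - 11)/5 = (32 - 11)/5 = (⅕)*21 = 21/5)
(m(-271, -669) + s(639))*((-142334 + 305)/(122996 - 62748) + 60541) = ((-9*(-271) + 9*(-669)) + 21/5)*((-142334 + 305)/(122996 - 62748) + 60541) = ((2439 - 6021) + 21/5)*(-142029/60248 + 60541) = (-3582 + 21/5)*(-142029*1/60248 + 60541) = -17889*(-142029/60248 + 60541)/5 = -17889/5*3647332139/60248 = -65247124634571/301240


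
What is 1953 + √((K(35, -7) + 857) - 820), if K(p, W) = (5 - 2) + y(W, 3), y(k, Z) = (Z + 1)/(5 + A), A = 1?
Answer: 1953 + √366/3 ≈ 1959.4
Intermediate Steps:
y(k, Z) = ⅙ + Z/6 (y(k, Z) = (Z + 1)/(5 + 1) = (1 + Z)/6 = (1 + Z)*(⅙) = ⅙ + Z/6)
K(p, W) = 11/3 (K(p, W) = (5 - 2) + (⅙ + (⅙)*3) = 3 + (⅙ + ½) = 3 + ⅔ = 11/3)
1953 + √((K(35, -7) + 857) - 820) = 1953 + √((11/3 + 857) - 820) = 1953 + √(2582/3 - 820) = 1953 + √(122/3) = 1953 + √366/3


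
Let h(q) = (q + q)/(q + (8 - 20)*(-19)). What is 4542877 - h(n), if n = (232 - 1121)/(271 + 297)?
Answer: 584282127133/128615 ≈ 4.5429e+6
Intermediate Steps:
n = -889/568 ≈ -1.5651
h(q) = 2*q/(228 + q) (h(q) = (2*q)/(q - 12*(-19)) = (2*q)/(q + 228) = (2*q)/(228 + q) = 2*q/(228 + q))
4542877 - h(n) = 4542877 - 2*(-889)/(568*(228 - 889/568)) = 4542877 - 2*(-889)/(568*128615/568) = 4542877 - 2*(-889)*568/(568*128615) = 4542877 - 1*(-1778/128615) = 4542877 + 1778/128615 = 584282127133/128615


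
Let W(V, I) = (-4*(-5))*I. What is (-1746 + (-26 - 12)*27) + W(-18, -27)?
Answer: -3312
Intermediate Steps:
W(V, I) = 20*I
(-1746 + (-26 - 12)*27) + W(-18, -27) = (-1746 + (-26 - 12)*27) + 20*(-27) = (-1746 - 38*27) - 540 = (-1746 - 1026) - 540 = -2772 - 540 = -3312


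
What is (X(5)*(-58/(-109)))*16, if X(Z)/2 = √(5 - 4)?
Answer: 1856/109 ≈ 17.028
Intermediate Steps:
X(Z) = 2 (X(Z) = 2*√(5 - 4) = 2*√1 = 2*1 = 2)
(X(5)*(-58/(-109)))*16 = (2*(-58/(-109)))*16 = (2*(-58*(-1/109)))*16 = (2*(58/109))*16 = (116/109)*16 = 1856/109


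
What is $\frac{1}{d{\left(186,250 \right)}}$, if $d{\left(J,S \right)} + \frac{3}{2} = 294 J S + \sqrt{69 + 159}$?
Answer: $\frac{18227998}{249194933315699} - \frac{8 \sqrt{57}}{747584799947097} \approx 7.3147 \cdot 10^{-8}$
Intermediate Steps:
$d{\left(J,S \right)} = - \frac{3}{2} + 2 \sqrt{57} + 294 J S$ ($d{\left(J,S \right)} = - \frac{3}{2} + \left(294 J S + \sqrt{69 + 159}\right) = - \frac{3}{2} + \left(294 J S + \sqrt{228}\right) = - \frac{3}{2} + \left(294 J S + 2 \sqrt{57}\right) = - \frac{3}{2} + \left(2 \sqrt{57} + 294 J S\right) = - \frac{3}{2} + 2 \sqrt{57} + 294 J S$)
$\frac{1}{d{\left(186,250 \right)}} = \frac{1}{- \frac{3}{2} + 2 \sqrt{57} + 294 \cdot 186 \cdot 250} = \frac{1}{- \frac{3}{2} + 2 \sqrt{57} + 13671000} = \frac{1}{\frac{27341997}{2} + 2 \sqrt{57}}$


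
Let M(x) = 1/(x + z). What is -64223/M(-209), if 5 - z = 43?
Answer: 15863081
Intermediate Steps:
z = -38 (z = 5 - 1*43 = 5 - 43 = -38)
M(x) = 1/(-38 + x) (M(x) = 1/(x - 38) = 1/(-38 + x))
-64223/M(-209) = -64223/(1/(-38 - 209)) = -64223/(1/(-247)) = -64223/(-1/247) = -64223*(-247) = 15863081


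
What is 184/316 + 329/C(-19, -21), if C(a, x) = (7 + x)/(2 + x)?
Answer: 70639/158 ≈ 447.08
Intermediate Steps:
C(a, x) = (7 + x)/(2 + x)
184/316 + 329/C(-19, -21) = 184/316 + 329/(((7 - 21)/(2 - 21))) = 184*(1/316) + 329/((-14/(-19))) = 46/79 + 329/((-1/19*(-14))) = 46/79 + 329/(14/19) = 46/79 + 329*(19/14) = 46/79 + 893/2 = 70639/158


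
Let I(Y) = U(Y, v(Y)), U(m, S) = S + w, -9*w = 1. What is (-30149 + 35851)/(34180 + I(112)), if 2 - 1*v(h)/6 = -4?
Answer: 51318/307943 ≈ 0.16665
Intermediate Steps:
w = -⅑ (w = -⅑*1 = -⅑ ≈ -0.11111)
v(h) = 36 (v(h) = 12 - 6*(-4) = 12 + 24 = 36)
U(m, S) = -⅑ + S (U(m, S) = S - ⅑ = -⅑ + S)
I(Y) = 323/9 (I(Y) = -⅑ + 36 = 323/9)
(-30149 + 35851)/(34180 + I(112)) = (-30149 + 35851)/(34180 + 323/9) = 5702/(307943/9) = 5702*(9/307943) = 51318/307943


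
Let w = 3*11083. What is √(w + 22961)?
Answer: √56210 ≈ 237.09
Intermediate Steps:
w = 33249
√(w + 22961) = √(33249 + 22961) = √56210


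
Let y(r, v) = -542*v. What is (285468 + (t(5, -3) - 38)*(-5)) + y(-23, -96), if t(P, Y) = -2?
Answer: 337700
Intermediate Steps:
(285468 + (t(5, -3) - 38)*(-5)) + y(-23, -96) = (285468 + (-2 - 38)*(-5)) - 542*(-96) = (285468 - 40*(-5)) + 52032 = (285468 + 200) + 52032 = 285668 + 52032 = 337700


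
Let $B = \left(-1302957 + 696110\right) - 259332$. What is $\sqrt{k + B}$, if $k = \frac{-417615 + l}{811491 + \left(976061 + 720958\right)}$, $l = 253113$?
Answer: $\frac{2 i \sqrt{37850956999129930}}{418085} \approx 930.69 i$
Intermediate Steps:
$B = -866179$ ($B = -606847 - 259332 = -866179$)
$k = - \frac{27417}{418085}$ ($k = \frac{-417615 + 253113}{811491 + \left(976061 + 720958\right)} = - \frac{164502}{811491 + 1697019} = - \frac{164502}{2508510} = \left(-164502\right) \frac{1}{2508510} = - \frac{27417}{418085} \approx -0.065578$)
$\sqrt{k + B} = \sqrt{- \frac{27417}{418085} - 866179} = \sqrt{- \frac{362136474632}{418085}} = \frac{2 i \sqrt{37850956999129930}}{418085}$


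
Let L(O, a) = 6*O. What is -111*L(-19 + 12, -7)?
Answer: 4662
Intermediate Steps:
-111*L(-19 + 12, -7) = -666*(-19 + 12) = -666*(-7) = -111*(-42) = 4662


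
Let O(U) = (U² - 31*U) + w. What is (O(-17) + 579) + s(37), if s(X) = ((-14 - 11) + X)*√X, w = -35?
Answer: 1360 + 12*√37 ≈ 1433.0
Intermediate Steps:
s(X) = √X*(-25 + X) (s(X) = (-25 + X)*√X = √X*(-25 + X))
O(U) = -35 + U² - 31*U (O(U) = (U² - 31*U) - 35 = -35 + U² - 31*U)
(O(-17) + 579) + s(37) = ((-35 + (-17)² - 31*(-17)) + 579) + √37*(-25 + 37) = ((-35 + 289 + 527) + 579) + √37*12 = (781 + 579) + 12*√37 = 1360 + 12*√37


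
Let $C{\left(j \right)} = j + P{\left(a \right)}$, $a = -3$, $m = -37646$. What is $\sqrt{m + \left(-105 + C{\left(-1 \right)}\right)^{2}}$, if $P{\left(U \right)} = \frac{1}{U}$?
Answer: $\frac{i \sqrt{237053}}{3} \approx 162.29 i$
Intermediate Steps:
$C{\left(j \right)} = - \frac{1}{3} + j$ ($C{\left(j \right)} = j + \frac{1}{-3} = j - \frac{1}{3} = - \frac{1}{3} + j$)
$\sqrt{m + \left(-105 + C{\left(-1 \right)}\right)^{2}} = \sqrt{-37646 + \left(-105 - \frac{4}{3}\right)^{2}} = \sqrt{-37646 + \left(- \frac{319}{3}\right)^{2}} = \sqrt{-37646 + \frac{101761}{9}} = \sqrt{- \frac{237053}{9}} = \frac{i \sqrt{237053}}{3}$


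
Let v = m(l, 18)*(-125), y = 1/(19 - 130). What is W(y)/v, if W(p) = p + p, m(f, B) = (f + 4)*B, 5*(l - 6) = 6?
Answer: 1/1398600 ≈ 7.1500e-7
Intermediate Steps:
l = 36/5 (l = 6 + (⅕)*6 = 6 + 6/5 = 36/5 ≈ 7.2000)
y = -1/111 (y = 1/(-111) = -1/111 ≈ -0.0090090)
m(f, B) = B*(4 + f) (m(f, B) = (4 + f)*B = B*(4 + f))
W(p) = 2*p
v = -25200 (v = (18*(4 + 36/5))*(-125) = (18*(56/5))*(-125) = (1008/5)*(-125) = -25200)
W(y)/v = (2*(-1/111))/(-25200) = -2/111*(-1/25200) = 1/1398600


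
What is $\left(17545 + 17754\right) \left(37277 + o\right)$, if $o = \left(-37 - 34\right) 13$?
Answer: $1283259846$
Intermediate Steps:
$o = -923$ ($o = \left(-71\right) 13 = -923$)
$\left(17545 + 17754\right) \left(37277 + o\right) = \left(17545 + 17754\right) \left(37277 - 923\right) = 35299 \cdot 36354 = 1283259846$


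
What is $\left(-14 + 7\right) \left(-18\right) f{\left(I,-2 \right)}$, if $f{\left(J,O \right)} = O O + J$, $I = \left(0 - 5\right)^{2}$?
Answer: $3654$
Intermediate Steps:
$I = 25$ ($I = \left(-5\right)^{2} = 25$)
$f{\left(J,O \right)} = J + O^{2}$ ($f{\left(J,O \right)} = O^{2} + J = J + O^{2}$)
$\left(-14 + 7\right) \left(-18\right) f{\left(I,-2 \right)} = \left(-14 + 7\right) \left(-18\right) \left(25 + \left(-2\right)^{2}\right) = \left(-7\right) \left(-18\right) \left(25 + 4\right) = 126 \cdot 29 = 3654$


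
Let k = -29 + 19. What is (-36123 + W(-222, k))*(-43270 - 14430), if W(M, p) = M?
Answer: 2097106500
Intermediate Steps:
k = -10
(-36123 + W(-222, k))*(-43270 - 14430) = (-36123 - 222)*(-43270 - 14430) = -36345*(-57700) = 2097106500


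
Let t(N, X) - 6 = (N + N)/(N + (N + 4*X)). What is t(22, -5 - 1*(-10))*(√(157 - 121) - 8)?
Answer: -107/8 ≈ -13.375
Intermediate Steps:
t(N, X) = 6 + 2*N/(2*N + 4*X) (t(N, X) = 6 + (N + N)/(N + (N + 4*X)) = 6 + (2*N)/(2*N + 4*X) = 6 + 2*N/(2*N + 4*X))
t(22, -5 - 1*(-10))*(√(157 - 121) - 8) = ((7*22 + 12*(-5 - 1*(-10)))/(22 + 2*(-5 - 1*(-10))))*(√(157 - 121) - 8) = ((154 + 12*(-5 + 10))/(22 + 2*(-5 + 10)))*(√36 - 8) = ((154 + 12*5)/(22 + 2*5))*(6 - 8) = ((154 + 60)/(22 + 10))*(-2) = (214/32)*(-2) = ((1/32)*214)*(-2) = (107/16)*(-2) = -107/8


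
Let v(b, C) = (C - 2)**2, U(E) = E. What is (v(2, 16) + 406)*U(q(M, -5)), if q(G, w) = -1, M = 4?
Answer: -602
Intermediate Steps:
v(b, C) = (-2 + C)**2
(v(2, 16) + 406)*U(q(M, -5)) = ((-2 + 16)**2 + 406)*(-1) = (14**2 + 406)*(-1) = (196 + 406)*(-1) = 602*(-1) = -602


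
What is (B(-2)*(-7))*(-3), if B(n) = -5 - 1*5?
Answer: -210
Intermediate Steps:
B(n) = -10 (B(n) = -5 - 5 = -10)
(B(-2)*(-7))*(-3) = -10*(-7)*(-3) = 70*(-3) = -210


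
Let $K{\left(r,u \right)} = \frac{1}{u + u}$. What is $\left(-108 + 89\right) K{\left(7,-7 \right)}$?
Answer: $\frac{19}{14} \approx 1.3571$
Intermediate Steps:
$K{\left(r,u \right)} = \frac{1}{2 u}$
$\left(-108 + 89\right) K{\left(7,-7 \right)} = \left(-108 + 89\right) \frac{1}{2 \left(-7\right)} = - 19 \cdot \frac{1}{2} \left(- \frac{1}{7}\right) = \left(-19\right) \left(- \frac{1}{14}\right) = \frac{19}{14}$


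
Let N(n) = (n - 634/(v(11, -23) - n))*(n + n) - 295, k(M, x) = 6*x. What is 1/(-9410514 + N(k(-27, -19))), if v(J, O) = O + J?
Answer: -17/159517797 ≈ -1.0657e-7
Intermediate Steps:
v(J, O) = J + O
N(n) = -295 + 2*n*(n - 634/(-12 - n)) (N(n) = (n - 634/((11 - 23) - n))*(n + n) - 295 = (n - 634/(-12 - n))*(2*n) - 295 = 2*n*(n - 634/(-12 - n)) - 295 = -295 + 2*n*(n - 634/(-12 - n)))
1/(-9410514 + N(k(-27, -19))) = 1/(-9410514 + (-3540 + 2*(6*(-19))³ + 24*(6*(-19))² + 973*(6*(-19)))/(12 + 6*(-19))) = 1/(-9410514 + (-3540 + 2*(-114)³ + 24*(-114)² + 973*(-114))/(12 - 114)) = 1/(-9410514 + (-3540 + 2*(-1481544) + 24*12996 - 110922)/(-102)) = 1/(-9410514 - (-3540 - 2963088 + 311904 - 110922)/102) = 1/(-9410514 - 1/102*(-2765646)) = 1/(-9410514 + 460941/17) = 1/(-159517797/17) = -17/159517797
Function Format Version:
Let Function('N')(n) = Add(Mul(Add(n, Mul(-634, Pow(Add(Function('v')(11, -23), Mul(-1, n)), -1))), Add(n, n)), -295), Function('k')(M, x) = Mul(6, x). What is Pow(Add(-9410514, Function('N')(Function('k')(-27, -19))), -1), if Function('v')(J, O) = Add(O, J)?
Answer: Rational(-17, 159517797) ≈ -1.0657e-7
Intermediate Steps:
Function('v')(J, O) = Add(J, O)
Function('N')(n) = Add(-295, Mul(2, n, Add(n, Mul(-634, Pow(Add(-12, Mul(-1, n)), -1))))) (Function('N')(n) = Add(Mul(Add(n, Mul(-634, Pow(Add(Add(11, -23), Mul(-1, n)), -1))), Add(n, n)), -295) = Add(Mul(Add(n, Mul(-634, Pow(Add(-12, Mul(-1, n)), -1))), Mul(2, n)), -295) = Add(Mul(2, n, Add(n, Mul(-634, Pow(Add(-12, Mul(-1, n)), -1)))), -295) = Add(-295, Mul(2, n, Add(n, Mul(-634, Pow(Add(-12, Mul(-1, n)), -1))))))
Pow(Add(-9410514, Function('N')(Function('k')(-27, -19))), -1) = Pow(Add(-9410514, Mul(Pow(Add(12, Mul(6, -19)), -1), Add(-3540, Mul(2, Pow(Mul(6, -19), 3)), Mul(24, Pow(Mul(6, -19), 2)), Mul(973, Mul(6, -19))))), -1) = Pow(Add(-9410514, Mul(Pow(Add(12, -114), -1), Add(-3540, Mul(2, Pow(-114, 3)), Mul(24, Pow(-114, 2)), Mul(973, -114)))), -1) = Pow(Add(-9410514, Mul(Pow(-102, -1), Add(-3540, Mul(2, -1481544), Mul(24, 12996), -110922))), -1) = Pow(Add(-9410514, Mul(Rational(-1, 102), Add(-3540, -2963088, 311904, -110922))), -1) = Pow(Add(-9410514, Mul(Rational(-1, 102), -2765646)), -1) = Pow(Add(-9410514, Rational(460941, 17)), -1) = Pow(Rational(-159517797, 17), -1) = Rational(-17, 159517797)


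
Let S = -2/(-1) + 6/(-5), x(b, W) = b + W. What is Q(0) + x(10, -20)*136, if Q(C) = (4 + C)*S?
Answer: -6784/5 ≈ -1356.8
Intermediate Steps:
x(b, W) = W + b
S = ⅘ (S = -2*(-1) + 6*(-⅕) = 2 - 6/5 = ⅘ ≈ 0.80000)
Q(C) = 16/5 + 4*C/5 (Q(C) = (4 + C)*(⅘) = 16/5 + 4*C/5)
Q(0) + x(10, -20)*136 = (16/5 + (⅘)*0) + (-20 + 10)*136 = (16/5 + 0) - 10*136 = 16/5 - 1360 = -6784/5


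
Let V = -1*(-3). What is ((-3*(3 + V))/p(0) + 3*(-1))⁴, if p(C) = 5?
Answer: 1185921/625 ≈ 1897.5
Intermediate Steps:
V = 3
((-3*(3 + V))/p(0) + 3*(-1))⁴ = (-3*(3 + 3)/5 + 3*(-1))⁴ = (-3*6*(⅕) - 3)⁴ = (-18*⅕ - 3)⁴ = (-18/5 - 3)⁴ = (-33/5)⁴ = 1185921/625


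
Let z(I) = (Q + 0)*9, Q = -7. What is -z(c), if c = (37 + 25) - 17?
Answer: 63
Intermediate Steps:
c = 45 (c = 62 - 17 = 45)
z(I) = -63 (z(I) = (-7 + 0)*9 = -7*9 = -63)
-z(c) = -1*(-63) = 63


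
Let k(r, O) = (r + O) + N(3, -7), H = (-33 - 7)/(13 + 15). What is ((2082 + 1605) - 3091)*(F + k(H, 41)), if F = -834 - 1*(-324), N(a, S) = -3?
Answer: -1975144/7 ≈ -2.8216e+5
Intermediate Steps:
F = -510 (F = -834 + 324 = -510)
H = -10/7 (H = -40/28 = -40*1/28 = -10/7 ≈ -1.4286)
k(r, O) = -3 + O + r (k(r, O) = (r + O) - 3 = (O + r) - 3 = -3 + O + r)
((2082 + 1605) - 3091)*(F + k(H, 41)) = ((2082 + 1605) - 3091)*(-510 + (-3 + 41 - 10/7)) = (3687 - 3091)*(-510 + 256/7) = 596*(-3314/7) = -1975144/7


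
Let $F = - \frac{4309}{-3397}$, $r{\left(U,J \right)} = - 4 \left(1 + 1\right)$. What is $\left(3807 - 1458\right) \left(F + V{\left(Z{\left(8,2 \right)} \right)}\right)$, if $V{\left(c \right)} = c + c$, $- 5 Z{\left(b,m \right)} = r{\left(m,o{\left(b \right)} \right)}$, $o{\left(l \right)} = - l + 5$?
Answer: $\frac{178282053}{16985} \approx 10496.0$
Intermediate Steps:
$o{\left(l \right)} = 5 - l$
$r{\left(U,J \right)} = -8$ ($r{\left(U,J \right)} = \left(-4\right) 2 = -8$)
$Z{\left(b,m \right)} = \frac{8}{5}$ ($Z{\left(b,m \right)} = \left(- \frac{1}{5}\right) \left(-8\right) = \frac{8}{5}$)
$F = \frac{4309}{3397}$ ($F = \left(-4309\right) \left(- \frac{1}{3397}\right) = \frac{4309}{3397} \approx 1.2685$)
$V{\left(c \right)} = 2 c$
$\left(3807 - 1458\right) \left(F + V{\left(Z{\left(8,2 \right)} \right)}\right) = \left(3807 - 1458\right) \left(\frac{4309}{3397} + 2 \cdot \frac{8}{5}\right) = 2349 \left(\frac{4309}{3397} + \frac{16}{5}\right) = 2349 \cdot \frac{75897}{16985} = \frac{178282053}{16985}$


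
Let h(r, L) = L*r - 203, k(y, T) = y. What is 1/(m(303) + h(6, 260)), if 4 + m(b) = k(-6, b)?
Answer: 1/1347 ≈ 0.00074239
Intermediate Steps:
m(b) = -10 (m(b) = -4 - 6 = -10)
h(r, L) = -203 + L*r
1/(m(303) + h(6, 260)) = 1/(-10 + (-203 + 260*6)) = 1/(-10 + (-203 + 1560)) = 1/(-10 + 1357) = 1/1347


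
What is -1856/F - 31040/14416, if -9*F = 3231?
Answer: 975796/323459 ≈ 3.0168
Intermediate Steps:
F = -359 (F = -1/9*3231 = -359)
-1856/F - 31040/14416 = -1856/(-359) - 31040/14416 = -1856*(-1/359) - 31040*1/14416 = 1856/359 - 1940/901 = 975796/323459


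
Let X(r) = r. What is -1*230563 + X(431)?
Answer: -230132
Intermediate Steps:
-1*230563 + X(431) = -1*230563 + 431 = -230563 + 431 = -230132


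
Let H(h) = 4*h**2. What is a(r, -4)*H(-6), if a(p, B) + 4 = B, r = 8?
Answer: -1152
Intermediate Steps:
a(p, B) = -4 + B
a(r, -4)*H(-6) = (-4 - 4)*(4*(-6)**2) = -32*36 = -8*144 = -1152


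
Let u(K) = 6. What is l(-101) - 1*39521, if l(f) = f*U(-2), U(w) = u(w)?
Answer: -40127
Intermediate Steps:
U(w) = 6
l(f) = 6*f (l(f) = f*6 = 6*f)
l(-101) - 1*39521 = 6*(-101) - 1*39521 = -606 - 39521 = -40127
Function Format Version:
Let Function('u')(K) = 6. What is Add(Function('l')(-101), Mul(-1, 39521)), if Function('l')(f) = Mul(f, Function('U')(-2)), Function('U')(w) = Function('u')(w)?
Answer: -40127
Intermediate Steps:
Function('U')(w) = 6
Function('l')(f) = Mul(6, f) (Function('l')(f) = Mul(f, 6) = Mul(6, f))
Add(Function('l')(-101), Mul(-1, 39521)) = Add(Mul(6, -101), Mul(-1, 39521)) = Add(-606, -39521) = -40127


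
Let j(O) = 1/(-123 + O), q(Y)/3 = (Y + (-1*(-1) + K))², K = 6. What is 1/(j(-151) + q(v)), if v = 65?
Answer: 274/4261247 ≈ 6.4300e-5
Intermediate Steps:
q(Y) = 3*(7 + Y)² (q(Y) = 3*(Y + (-1*(-1) + 6))² = 3*(Y + (1 + 6))² = 3*(Y + 7)² = 3*(7 + Y)²)
1/(j(-151) + q(v)) = 1/(1/(-123 - 151) + 3*(7 + 65)²) = 1/(1/(-274) + 3*72²) = 1/(-1/274 + 3*5184) = 1/(-1/274 + 15552) = 1/(4261247/274) = 274/4261247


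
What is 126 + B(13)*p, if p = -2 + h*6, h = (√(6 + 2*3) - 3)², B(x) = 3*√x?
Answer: 126 - 216*√39 + 372*√13 ≈ 118.35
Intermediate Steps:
h = (-3 + 2*√3)² (h = (√(6 + 6) - 3)² = (√12 - 3)² = (2*√3 - 3)² = (-3 + 2*√3)² ≈ 0.21539)
p = 124 - 72*√3 (p = -2 + (21 - 12*√3)*6 = -2 + (126 - 72*√3) = 124 - 72*√3 ≈ -0.70766)
126 + B(13)*p = 126 + (3*√13)*(124 - 72*√3) = 126 + 3*√13*(124 - 72*√3)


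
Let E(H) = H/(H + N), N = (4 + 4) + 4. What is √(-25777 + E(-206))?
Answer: I*√242525802/97 ≈ 160.55*I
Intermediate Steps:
N = 12 (N = 8 + 4 = 12)
E(H) = H/(12 + H) (E(H) = H/(H + 12) = H/(12 + H))
√(-25777 + E(-206)) = √(-25777 - 206/(12 - 206)) = √(-25777 - 206/(-194)) = √(-25777 - 206*(-1/194)) = √(-25777 + 103/97) = √(-2500266/97) = I*√242525802/97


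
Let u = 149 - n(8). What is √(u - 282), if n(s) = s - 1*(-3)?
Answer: 12*I ≈ 12.0*I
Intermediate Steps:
n(s) = 3 + s (n(s) = s + 3 = 3 + s)
u = 138 (u = 149 - (3 + 8) = 149 - 1*11 = 149 - 11 = 138)
√(u - 282) = √(138 - 282) = √(-144) = 12*I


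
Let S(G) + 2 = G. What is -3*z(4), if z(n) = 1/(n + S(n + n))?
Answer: -3/10 ≈ -0.30000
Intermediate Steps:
S(G) = -2 + G
z(n) = 1/(-2 + 3*n) (z(n) = 1/(n + (-2 + (n + n))) = 1/(n + (-2 + 2*n)) = 1/(-2 + 3*n))
-3*z(4) = -3/(-2 + 3*4) = -3/(-2 + 12) = -3/10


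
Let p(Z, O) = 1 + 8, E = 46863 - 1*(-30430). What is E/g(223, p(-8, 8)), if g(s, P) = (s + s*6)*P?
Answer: 77293/14049 ≈ 5.5017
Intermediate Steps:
E = 77293 (E = 46863 + 30430 = 77293)
p(Z, O) = 9
g(s, P) = 7*P*s (g(s, P) = (s + 6*s)*P = (7*s)*P = 7*P*s)
E/g(223, p(-8, 8)) = 77293/((7*9*223)) = 77293/14049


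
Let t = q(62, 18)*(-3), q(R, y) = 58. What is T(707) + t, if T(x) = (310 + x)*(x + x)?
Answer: 1437864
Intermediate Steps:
T(x) = 2*x*(310 + x) (T(x) = (310 + x)*(2*x) = 2*x*(310 + x))
t = -174 (t = 58*(-3) = -174)
T(707) + t = 2*707*(310 + 707) - 174 = 2*707*1017 - 174 = 1438038 - 174 = 1437864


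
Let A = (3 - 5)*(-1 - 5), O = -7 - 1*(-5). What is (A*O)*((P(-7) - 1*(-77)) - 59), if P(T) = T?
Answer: -264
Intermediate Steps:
O = -2 (O = -7 + 5 = -2)
A = 12 (A = -2*(-6) = 12)
(A*O)*((P(-7) - 1*(-77)) - 59) = (12*(-2))*((-7 - 1*(-77)) - 59) = -24*((-7 + 77) - 59) = -24*(70 - 59) = -24*11 = -264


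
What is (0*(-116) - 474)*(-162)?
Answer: 76788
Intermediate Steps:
(0*(-116) - 474)*(-162) = (0 - 474)*(-162) = -474*(-162) = 76788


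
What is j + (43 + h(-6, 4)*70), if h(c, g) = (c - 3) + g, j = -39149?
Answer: -39456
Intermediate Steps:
h(c, g) = -3 + c + g (h(c, g) = (-3 + c) + g = -3 + c + g)
j + (43 + h(-6, 4)*70) = -39149 + (43 + (-3 - 6 + 4)*70) = -39149 + (43 - 5*70) = -39149 + (43 - 350) = -39149 - 307 = -39456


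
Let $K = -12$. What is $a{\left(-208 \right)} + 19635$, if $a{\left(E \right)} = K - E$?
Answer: $19831$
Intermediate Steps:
$a{\left(E \right)} = -12 - E$
$a{\left(-208 \right)} + 19635 = \left(-12 - -208\right) + 19635 = \left(-12 + 208\right) + 19635 = 196 + 19635 = 19831$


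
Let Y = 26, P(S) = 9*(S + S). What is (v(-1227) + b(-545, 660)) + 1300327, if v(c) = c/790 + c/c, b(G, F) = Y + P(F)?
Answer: 1036663633/790 ≈ 1.3122e+6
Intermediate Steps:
P(S) = 18*S (P(S) = 9*(2*S) = 18*S)
b(G, F) = 26 + 18*F
v(c) = 1 + c/790 (v(c) = c*(1/790) + 1 = c/790 + 1 = 1 + c/790)
(v(-1227) + b(-545, 660)) + 1300327 = ((1 + (1/790)*(-1227)) + (26 + 18*660)) + 1300327 = ((1 - 1227/790) + (26 + 11880)) + 1300327 = (-437/790 + 11906) + 1300327 = 9405303/790 + 1300327 = 1036663633/790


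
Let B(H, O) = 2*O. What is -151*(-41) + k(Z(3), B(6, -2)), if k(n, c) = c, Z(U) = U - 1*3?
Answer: 6187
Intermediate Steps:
Z(U) = -3 + U (Z(U) = U - 3 = -3 + U)
-151*(-41) + k(Z(3), B(6, -2)) = -151*(-41) + 2*(-2) = 6191 - 4 = 6187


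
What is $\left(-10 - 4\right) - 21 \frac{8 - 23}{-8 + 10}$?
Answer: $\frac{287}{2} \approx 143.5$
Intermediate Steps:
$\left(-10 - 4\right) - 21 \frac{8 - 23}{-8 + 10} = \left(-10 - 4\right) - 21 \left(- \frac{15}{2}\right) = -14 - 21 \left(\left(-15\right) \frac{1}{2}\right) = -14 - - \frac{315}{2} = -14 + \frac{315}{2} = \frac{287}{2}$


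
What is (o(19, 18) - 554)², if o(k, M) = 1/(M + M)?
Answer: 397723249/1296 ≈ 3.0689e+5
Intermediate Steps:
o(k, M) = 1/(2*M)
(o(19, 18) - 554)² = ((½)/18 - 554)² = ((½)*(1/18) - 554)² = (1/36 - 554)² = (-19943/36)² = 397723249/1296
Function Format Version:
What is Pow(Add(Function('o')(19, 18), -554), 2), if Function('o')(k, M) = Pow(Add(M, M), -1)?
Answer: Rational(397723249, 1296) ≈ 3.0689e+5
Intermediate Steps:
Function('o')(k, M) = Mul(Rational(1, 2), Pow(M, -1)) (Function('o')(k, M) = Pow(Mul(2, M), -1) = Mul(Rational(1, 2), Pow(M, -1)))
Pow(Add(Function('o')(19, 18), -554), 2) = Pow(Add(Mul(Rational(1, 2), Pow(18, -1)), -554), 2) = Pow(Add(Mul(Rational(1, 2), Rational(1, 18)), -554), 2) = Pow(Add(Rational(1, 36), -554), 2) = Pow(Rational(-19943, 36), 2) = Rational(397723249, 1296)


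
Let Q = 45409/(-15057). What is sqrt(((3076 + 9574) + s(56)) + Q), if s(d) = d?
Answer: sqrt(6530464441)/717 ≈ 112.71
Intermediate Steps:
Q = -6487/2151 (Q = 45409*(-1/15057) = -6487/2151 ≈ -3.0158)
sqrt(((3076 + 9574) + s(56)) + Q) = sqrt(((3076 + 9574) + 56) - 6487/2151) = sqrt((12650 + 56) - 6487/2151) = sqrt(12706 - 6487/2151) = sqrt(27324119/2151) = sqrt(6530464441)/717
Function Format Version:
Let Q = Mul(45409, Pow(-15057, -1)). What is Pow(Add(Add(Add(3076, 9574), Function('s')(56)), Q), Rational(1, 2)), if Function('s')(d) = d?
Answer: Mul(Rational(1, 717), Pow(6530464441, Rational(1, 2))) ≈ 112.71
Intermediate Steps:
Q = Rational(-6487, 2151) (Q = Mul(45409, Rational(-1, 15057)) = Rational(-6487, 2151) ≈ -3.0158)
Pow(Add(Add(Add(3076, 9574), Function('s')(56)), Q), Rational(1, 2)) = Pow(Add(Add(Add(3076, 9574), 56), Rational(-6487, 2151)), Rational(1, 2)) = Pow(Add(Add(12650, 56), Rational(-6487, 2151)), Rational(1, 2)) = Pow(Add(12706, Rational(-6487, 2151)), Rational(1, 2)) = Pow(Rational(27324119, 2151), Rational(1, 2)) = Mul(Rational(1, 717), Pow(6530464441, Rational(1, 2)))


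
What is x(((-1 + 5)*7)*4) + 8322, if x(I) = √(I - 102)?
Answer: 8322 + √10 ≈ 8325.2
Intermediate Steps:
x(I) = √(-102 + I)
x(((-1 + 5)*7)*4) + 8322 = √(-102 + ((-1 + 5)*7)*4) + 8322 = √(-102 + (4*7)*4) + 8322 = √(-102 + 28*4) + 8322 = √(-102 + 112) + 8322 = √10 + 8322 = 8322 + √10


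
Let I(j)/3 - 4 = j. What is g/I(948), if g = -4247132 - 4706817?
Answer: -8953949/2856 ≈ -3135.1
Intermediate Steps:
I(j) = 12 + 3*j
g = -8953949
g/I(948) = -8953949/(12 + 3*948) = -8953949/(12 + 2844) = -8953949/2856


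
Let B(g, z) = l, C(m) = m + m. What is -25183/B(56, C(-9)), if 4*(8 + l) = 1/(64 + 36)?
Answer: 10073200/3199 ≈ 3148.9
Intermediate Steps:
C(m) = 2*m
l = -3199/400 (l = -8 + 1/(4*(64 + 36)) = -8 + (1/4)/100 = -8 + (1/4)*(1/100) = -8 + 1/400 = -3199/400 ≈ -7.9975)
B(g, z) = -3199/400
-25183/B(56, C(-9)) = -25183/(-3199/400) = -25183*(-400/3199) = 10073200/3199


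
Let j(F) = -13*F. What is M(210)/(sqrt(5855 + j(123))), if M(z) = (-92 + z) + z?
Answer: 41*sqrt(266)/133 ≈ 5.0277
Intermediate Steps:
M(z) = -92 + 2*z
M(210)/(sqrt(5855 + j(123))) = (-92 + 2*210)/(sqrt(5855 - 13*123)) = (-92 + 420)/(sqrt(5855 - 1599)) = 328/(sqrt(4256)) = 328/((4*sqrt(266))) = 328*(sqrt(266)/1064) = 41*sqrt(266)/133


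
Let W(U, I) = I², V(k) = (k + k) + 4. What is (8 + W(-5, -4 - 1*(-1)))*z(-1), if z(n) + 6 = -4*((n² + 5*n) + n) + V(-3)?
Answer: 204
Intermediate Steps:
V(k) = 4 + 2*k (V(k) = 2*k + 4 = 4 + 2*k)
z(n) = -8 - 24*n - 4*n² (z(n) = -6 + (-4*((n² + 5*n) + n) + (4 + 2*(-3))) = -6 + (-4*(n² + 6*n) + (4 - 6)) = -6 + ((-24*n - 4*n²) - 2) = -6 + (-2 - 24*n - 4*n²) = -8 - 24*n - 4*n²)
(8 + W(-5, -4 - 1*(-1)))*z(-1) = (8 + (-4 - 1*(-1))²)*(-8 - 24*(-1) - 4*(-1)²) = (8 + (-4 + 1)²)*(-8 + 24 - 4*1) = (8 + (-3)²)*(-8 + 24 - 4) = (8 + 9)*12 = 17*12 = 204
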